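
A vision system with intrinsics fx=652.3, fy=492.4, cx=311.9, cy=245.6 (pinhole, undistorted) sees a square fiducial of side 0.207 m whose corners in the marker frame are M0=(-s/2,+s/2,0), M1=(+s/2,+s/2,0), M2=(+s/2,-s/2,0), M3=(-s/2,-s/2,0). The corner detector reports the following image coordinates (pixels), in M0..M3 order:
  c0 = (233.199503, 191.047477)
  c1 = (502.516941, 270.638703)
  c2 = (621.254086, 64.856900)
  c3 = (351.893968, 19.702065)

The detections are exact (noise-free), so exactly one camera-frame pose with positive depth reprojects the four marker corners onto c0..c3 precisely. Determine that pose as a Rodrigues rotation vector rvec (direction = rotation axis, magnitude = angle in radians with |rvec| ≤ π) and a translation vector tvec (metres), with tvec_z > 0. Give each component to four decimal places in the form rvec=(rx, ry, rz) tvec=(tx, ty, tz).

Intrinsics K: fx=652.3, fy=492.4, cx=311.9, cy=245.6
Marker side s = 0.207 m; corners in marker frame (Z=0):
  M0 = (-0.1035, +0.1035, 0)
  M1 = (+0.1035, +0.1035, 0)
  M2 = (+0.1035, -0.1035, 0)
  M3 = (-0.1035, -0.1035, 0)
Detected image corners:
  c0 = (233.199503, 191.047477) px
  c1 = (502.516941, 270.638703) px
  c2 = (621.254086, 64.856900) px
  c3 = (351.893968, 19.702065) px
Planar DLT: solve 8×8 A·h = b for H (H[2,2]=1):
  H  [+972.11312 -718.20298 +418.56171]
  H  [+193.22276 +858.04905 +130.76997]
  H  [-0.77021 -0.33872 +1.00000]
B = K⁻¹H; ‖b₁‖=2.156510, ‖b₂‖=2.156510; λ = 2/(‖b₁‖+‖b₂‖) = 0.463712, sign → tz>0 ⇒ λ=+0.463712
r₁ = λ·B[:,0] = (+0.86184,+0.36011,-0.35715); r₂ = λ·B[:,1] = (-0.43546,+0.88640,-0.15707)
r₃ = r₁×r₂ = (+0.26002,+0.29089,+0.92075); SVD([r₁ r₂ r₃]) → R = UVᵀ:
  R  [+0.86184 -0.43546 +0.26002]
  R  [+0.36011 +0.88640 +0.29089]
  R  [-0.35715 -0.15707 +0.92075]
t = (+0.07582, -0.10814, +0.46371) m
tr R = 2.668983; θ = arccos((tr R − 1)/2) = 0.583587 rad = 33.437°
axis k = ((R−Rᵀ)₃₂, (R−Rᵀ)₁₃, (R−Rᵀ)₂₁) / (2 sinθ) = (-0.406481, +0.560027, +0.721902)
rvec = θ·k = (-0.237217, +0.326825, +0.421293)

rvec=(-0.2372, 0.3268, 0.4213) tvec=(0.0758, -0.1081, 0.4637)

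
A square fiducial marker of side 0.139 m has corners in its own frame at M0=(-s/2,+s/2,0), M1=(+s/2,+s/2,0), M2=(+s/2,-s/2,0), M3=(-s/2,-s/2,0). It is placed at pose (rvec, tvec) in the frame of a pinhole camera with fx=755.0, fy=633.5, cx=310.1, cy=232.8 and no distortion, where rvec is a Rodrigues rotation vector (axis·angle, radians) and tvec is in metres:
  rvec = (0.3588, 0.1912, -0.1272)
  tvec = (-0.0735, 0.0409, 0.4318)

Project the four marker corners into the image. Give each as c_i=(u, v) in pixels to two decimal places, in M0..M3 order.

c0=(100.66, 383.44) c1=(318.87, 375.42) c2=(278.04, 184.78) c3=(38.52, 206.72)

Intrinsics K: fx=755.0, fy=633.5, cx=310.1, cy=232.8
Marker side s = 0.139 m; corners in marker frame (Z=0):
  M0 = (-0.0695, +0.0695, 0)
  M1 = (+0.0695, +0.0695, 0)
  M2 = (+0.0695, -0.0695, 0)
  M3 = (-0.0695, -0.0695, 0)
rvec = (0.3588, 0.1912, -0.1272), |rvec| = θ = 0.42600 rad = 24.408°
Rodrigues: sinθ=0.41323, 1−cosθ=0.08937; R = I + sinθ·[k]× + (1−cosθ)·[k]×²:
    [+0.97403 +0.15717 +0.16299]
    [-0.08960 +0.92863 -0.36002]
    [-0.20795 +0.33607 +0.91859]
t = (-0.0735, 0.0409, 0.4318) m
M0: Pc = R·M0+t = (-0.13027, +0.11167, +0.46961); u = 755.0·(-0.13027)/0.46961 + 310.1 = 100.6600, v = 633.5·(+0.11167)/0.46961 + 232.8 = 383.4384
M1: Pc = R·M1+t = (+0.00512, +0.09921, +0.44070); u = 755.0·(+0.00512)/0.44070 + 310.1 = 318.8688, v = 633.5·(+0.09921)/0.44070 + 232.8 = 375.4151
M2: Pc = R·M2+t = (-0.01673, -0.02987, +0.39399); u = 755.0·(-0.01673)/0.39399 + 310.1 = 278.0432, v = 633.5·(-0.02987)/0.39399 + 232.8 = 184.7765
M3: Pc = R·M3+t = (-0.15212, -0.01741, +0.42290); u = 755.0·(-0.15212)/0.42290 + 310.1 = 38.5212, v = 633.5·(-0.01741)/0.42290 + 232.8 = 206.7160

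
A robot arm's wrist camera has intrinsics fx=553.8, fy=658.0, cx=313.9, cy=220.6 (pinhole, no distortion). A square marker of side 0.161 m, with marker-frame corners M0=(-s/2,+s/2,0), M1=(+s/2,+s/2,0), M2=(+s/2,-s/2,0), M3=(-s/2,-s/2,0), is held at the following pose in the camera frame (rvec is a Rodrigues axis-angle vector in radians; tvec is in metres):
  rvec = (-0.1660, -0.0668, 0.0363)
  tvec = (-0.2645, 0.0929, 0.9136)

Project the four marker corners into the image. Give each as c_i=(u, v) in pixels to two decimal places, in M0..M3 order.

Intrinsics K: fx=553.8, fy=658.0, cx=313.9, cy=220.6
Marker side s = 0.161 m; corners in marker frame (Z=0):
  M0 = (-0.0805, +0.0805, 0)
  M1 = (+0.0805, +0.0805, 0)
  M2 = (+0.0805, -0.0805, 0)
  M3 = (-0.0805, -0.0805, 0)
rvec = (-0.1660, -0.0668, 0.0363), |rvec| = θ = 0.18258 rad = 10.461°
Rodrigues: sinθ=0.18157, 1−cosθ=0.01662; R = I + sinθ·[k]× + (1−cosθ)·[k]×²:
    [+0.99712 -0.03057 -0.06943]
    [+0.04163 +0.98560 +0.16387]
    [+0.06342 -0.16629 +0.98404]
t = (-0.2645, 0.0929, 0.9136) m
M0: Pc = R·M0+t = (-0.34723, +0.16889, +0.89511); u = 553.8·(-0.34723)/0.89511 + 313.9 = 99.0708, v = 658.0·(+0.16889)/0.89511 + 220.6 = 344.7522
M1: Pc = R·M1+t = (-0.18669, +0.17559, +0.90532); u = 553.8·(-0.18669)/0.90532 + 313.9 = 199.6967, v = 658.0·(+0.17559)/0.90532 + 220.6 = 348.2230
M2: Pc = R·M2+t = (-0.18177, +0.01691, +0.93209); u = 553.8·(-0.18177)/0.93209 + 313.9 = 205.9011, v = 658.0·(+0.01691)/0.93209 + 220.6 = 232.5374
M3: Pc = R·M3+t = (-0.34231, +0.01021, +0.92188); u = 553.8·(-0.34231)/0.92188 + 313.9 = 108.2663, v = 658.0·(+0.01021)/0.92188 + 220.6 = 227.8860

c0=(99.07, 344.75) c1=(199.70, 348.22) c2=(205.90, 232.54) c3=(108.27, 227.89)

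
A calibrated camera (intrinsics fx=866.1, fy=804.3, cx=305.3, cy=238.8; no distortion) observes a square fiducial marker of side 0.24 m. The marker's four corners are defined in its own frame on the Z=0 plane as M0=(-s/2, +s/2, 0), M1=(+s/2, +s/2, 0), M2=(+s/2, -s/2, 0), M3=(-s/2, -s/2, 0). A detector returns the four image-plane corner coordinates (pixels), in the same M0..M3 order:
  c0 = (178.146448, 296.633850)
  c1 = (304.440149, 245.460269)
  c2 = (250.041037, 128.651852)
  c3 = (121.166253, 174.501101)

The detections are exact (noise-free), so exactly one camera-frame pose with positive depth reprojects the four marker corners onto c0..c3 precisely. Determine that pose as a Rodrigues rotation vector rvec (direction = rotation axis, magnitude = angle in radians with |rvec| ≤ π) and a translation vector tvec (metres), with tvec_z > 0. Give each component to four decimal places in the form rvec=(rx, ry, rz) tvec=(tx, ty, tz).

Intrinsics K: fx=866.1, fy=804.3, cx=305.3, cy=238.8
Marker side s = 0.24 m; corners in marker frame (Z=0):
  M0 = (-0.1200, +0.1200, 0)
  M1 = (+0.1200, +0.1200, 0)
  M2 = (+0.1200, -0.1200, 0)
  M3 = (-0.1200, -0.1200, 0)
Detected image corners:
  c0 = (178.146448, 296.633850) px
  c1 = (304.440149, 245.460269) px
  c2 = (250.041037, 128.651852) px
  c3 = (121.166253, 174.501101) px
Planar DLT: solve 8×8 A·h = b for H (H[2,2]=1):
  H  [+571.47343 +232.50717 +214.88771]
  H  [-162.65952 +498.12704 +210.78775]
  H  [+0.18681 +0.00275 +1.00000]
B = K⁻¹H; ‖b₁‖=0.673879, ‖b₂‖=0.673879; λ = 2/(‖b₁‖+‖b₂‖) = 1.483946, sign → tz>0 ⇒ λ=+1.483946
r₁ = λ·B[:,0] = (+0.88142,-0.38242,+0.27722); r₂ = λ·B[:,1] = (+0.39693,+0.91784,+0.00408)
r₃ = r₁×r₂ = (-0.25600,+0.10644,+0.96080); SVD([r₁ r₂ r₃]) → R = UVᵀ:
  R  [+0.88142 +0.39693 -0.25600]
  R  [-0.38242 +0.91784 +0.10644]
  R  [+0.27722 +0.00408 +0.96080]
t = (-0.15491, -0.05168, +1.48395) m
tr R = 2.760064; θ = arccos((tr R − 1)/2) = 0.494867 rad = 28.354°
axis k = ((R−Rᵀ)₃₂, (R−Rᵀ)₁₃, (R−Rᵀ)₂₁) / (2 sinθ) = (-0.107757, -0.561381, -0.820512)
rvec = θ·k = (-0.053325, -0.277809, -0.406044)

rvec=(-0.0533, -0.2778, -0.4060) tvec=(-0.1549, -0.0517, 1.4839)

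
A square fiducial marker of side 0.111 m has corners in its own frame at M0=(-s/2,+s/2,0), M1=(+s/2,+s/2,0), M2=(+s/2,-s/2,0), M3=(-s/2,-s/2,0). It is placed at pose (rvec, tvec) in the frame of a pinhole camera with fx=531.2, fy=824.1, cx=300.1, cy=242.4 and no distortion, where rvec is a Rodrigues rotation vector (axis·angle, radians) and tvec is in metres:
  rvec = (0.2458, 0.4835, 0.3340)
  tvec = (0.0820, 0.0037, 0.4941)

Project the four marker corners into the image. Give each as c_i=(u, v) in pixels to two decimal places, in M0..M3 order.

c0=(321.63, 295.01) c1=(424.24, 369.11) c2=(466.60, 193.97) c3=(353.11, 130.82)

Intrinsics K: fx=531.2, fy=824.1, cx=300.1, cy=242.4
Marker side s = 0.111 m; corners in marker frame (Z=0):
  M0 = (-0.0555, +0.0555, 0)
  M1 = (+0.0555, +0.0555, 0)
  M2 = (+0.0555, -0.0555, 0)
  M3 = (-0.0555, -0.0555, 0)
rvec = (0.2458, 0.4835, 0.3340), |rvec| = θ = 0.63698 rad = 36.496°
Rodrigues: sinθ=0.59477, 1−cosθ=0.19611; R = I + sinθ·[k]× + (1−cosθ)·[k]×²:
    [+0.83310 -0.25443 +0.49114]
    [+0.36931 +0.91688 -0.15146]
    [-0.41178 +0.30756 +0.85781]
t = (0.0820, 0.0037, 0.4941) m
M0: Pc = R·M0+t = (+0.02164, +0.03409, +0.53402); u = 531.2·(+0.02164)/0.53402 + 300.1 = 321.6280, v = 824.1·(+0.03409)/0.53402 + 242.4 = 295.0079
M1: Pc = R·M1+t = (+0.11412, +0.07508, +0.48832); u = 531.2·(+0.11412)/0.48832 + 300.1 = 424.2378, v = 824.1·(+0.07508)/0.48832 + 242.4 = 369.1137
M2: Pc = R·M2+t = (+0.14236, -0.02669, +0.45418); u = 531.2·(+0.14236)/0.45418 + 300.1 = 466.5999, v = 824.1·(-0.02669)/0.45418 + 242.4 = 193.9705
M3: Pc = R·M3+t = (+0.04988, -0.06768, +0.49988); u = 531.2·(+0.04988)/0.49988 + 300.1 = 353.1090, v = 824.1·(-0.06768)/0.49988 + 242.4 = 130.8182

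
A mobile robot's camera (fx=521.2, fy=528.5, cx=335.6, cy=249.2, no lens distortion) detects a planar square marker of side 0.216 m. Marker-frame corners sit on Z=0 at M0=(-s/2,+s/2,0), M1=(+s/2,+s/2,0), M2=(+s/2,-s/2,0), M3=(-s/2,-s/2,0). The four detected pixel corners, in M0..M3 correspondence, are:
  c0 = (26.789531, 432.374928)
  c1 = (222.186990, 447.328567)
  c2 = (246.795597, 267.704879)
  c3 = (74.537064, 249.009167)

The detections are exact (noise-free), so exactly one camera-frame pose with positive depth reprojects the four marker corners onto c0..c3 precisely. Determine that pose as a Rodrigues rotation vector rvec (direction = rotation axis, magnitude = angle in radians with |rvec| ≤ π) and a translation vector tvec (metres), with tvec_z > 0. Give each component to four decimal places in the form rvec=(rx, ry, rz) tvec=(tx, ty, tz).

rvec=(-0.3518, -0.1113, 0.0937) tvec=(-0.2300, 0.1127, 0.6293)

Intrinsics K: fx=521.2, fy=528.5, cx=335.6, cy=249.2
Marker side s = 0.216 m; corners in marker frame (Z=0):
  M0 = (-0.1080, +0.1080, 0)
  M1 = (+0.1080, +0.1080, 0)
  M2 = (+0.1080, -0.1080, 0)
  M3 = (-0.1080, -0.1080, 0)
Detected image corners:
  c0 = (26.789531, 432.374928) px
  c1 = (222.186990, 447.328567) px
  c2 = (246.795597, 267.704879) px
  c3 = (74.537064, 249.009167) px
Planar DLT: solve 8×8 A·h = b for H (H[2,2]=1):
  H  [+868.78151 -245.60886 +145.11652]
  H  [+129.65752 +646.76323 +343.80959]
  H  [+0.14680 -0.55385 +1.00000]
B = K⁻¹H; ‖b₁‖=1.588992, ‖b₂‖=1.588992; λ = 2/(‖b₁‖+‖b₂‖) = 0.629330, sign → tz>0 ⇒ λ=+0.629330
r₁ = λ·B[:,0] = (+0.98954,+0.11083,+0.09238); r₂ = λ·B[:,1] = (-0.07213,+0.93451,-0.34856)
r₃ = r₁×r₂ = (-0.12496,+0.33825,+0.93272); SVD([r₁ r₂ r₃]) → R = UVᵀ:
  R  [+0.98954 -0.07213 -0.12496]
  R  [+0.11083 +0.93451 +0.33825]
  R  [+0.09238 -0.34856 +0.93272]
t = (-0.23000, +0.11266, +0.62933) m
tr R = 2.856768; θ = arccos((tr R − 1)/2) = 0.380756 rad = 21.816°
axis k = ((R−Rᵀ)₃₂, (R−Rᵀ)₁₃, (R−Rᵀ)₂₁) / (2 sinθ) = (-0.924060, -0.292432, +0.246166)
rvec = θ·k = (-0.351841, -0.111345, +0.093729)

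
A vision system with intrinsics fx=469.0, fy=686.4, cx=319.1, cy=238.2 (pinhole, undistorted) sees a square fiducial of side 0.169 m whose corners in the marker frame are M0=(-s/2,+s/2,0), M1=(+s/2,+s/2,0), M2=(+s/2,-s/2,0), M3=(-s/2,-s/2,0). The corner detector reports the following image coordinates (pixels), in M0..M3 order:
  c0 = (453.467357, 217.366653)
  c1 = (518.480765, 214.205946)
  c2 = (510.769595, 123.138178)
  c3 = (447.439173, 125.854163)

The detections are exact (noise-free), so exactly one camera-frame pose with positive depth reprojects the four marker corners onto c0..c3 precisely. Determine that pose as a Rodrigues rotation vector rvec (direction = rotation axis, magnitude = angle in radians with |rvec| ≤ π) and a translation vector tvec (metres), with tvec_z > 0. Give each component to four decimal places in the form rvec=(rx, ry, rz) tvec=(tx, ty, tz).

rvec=(-0.1944, -0.0256, -0.0365) tvec=(0.4258, -0.1222, 1.2216)

Intrinsics K: fx=469.0, fy=686.4, cx=319.1, cy=238.2
Marker side s = 0.169 m; corners in marker frame (Z=0):
  M0 = (-0.0845, +0.0845, 0)
  M1 = (+0.0845, +0.0845, 0)
  M2 = (+0.0845, -0.0845, 0)
  M3 = (-0.0845, -0.0845, 0)
Detected image corners:
  c0 = (453.467357, 217.366653) px
  c1 = (518.480765, 214.205946) px
  c2 = (510.769595, 123.138178) px
  c3 = (447.439173, 125.854163) px
Planar DLT: solve 8×8 A·h = b for H (H[2,2]=1):
  H  [+391.10886 -35.45050 +482.55783]
  H  [-13.32847 +513.33977 +169.52993]
  H  [+0.02375 -0.15773 +1.00000]
B = K⁻¹H; ‖b₁‖=0.818575, ‖b₂‖=0.818575; λ = 2/(‖b₁‖+‖b₂‖) = 1.221636, sign → tz>0 ⇒ λ=+1.221636
r₁ = λ·B[:,0] = (+0.99901,-0.03379,+0.02901); r₂ = λ·B[:,1] = (+0.03876,+0.98049,-0.19268)
r₃ = r₁×r₂ = (-0.02194,+0.19362,+0.98083); SVD([r₁ r₂ r₃]) → R = UVᵀ:
  R  [+0.99901 +0.03876 -0.02194]
  R  [-0.03379 +0.98049 +0.19362]
  R  [+0.02901 -0.19268 +0.98083]
t = (+0.42577, -0.12222, +1.22164) m
tr R = 2.960334; θ = arccos((tr R − 1)/2) = 0.199493 rad = 11.430°
axis k = ((R−Rᵀ)₃₂, (R−Rᵀ)₁₃, (R−Rᵀ)₂₁) / (2 sinθ) = (-0.974664, -0.128545, -0.183046)
rvec = θ·k = (-0.194439, -0.025644, -0.036516)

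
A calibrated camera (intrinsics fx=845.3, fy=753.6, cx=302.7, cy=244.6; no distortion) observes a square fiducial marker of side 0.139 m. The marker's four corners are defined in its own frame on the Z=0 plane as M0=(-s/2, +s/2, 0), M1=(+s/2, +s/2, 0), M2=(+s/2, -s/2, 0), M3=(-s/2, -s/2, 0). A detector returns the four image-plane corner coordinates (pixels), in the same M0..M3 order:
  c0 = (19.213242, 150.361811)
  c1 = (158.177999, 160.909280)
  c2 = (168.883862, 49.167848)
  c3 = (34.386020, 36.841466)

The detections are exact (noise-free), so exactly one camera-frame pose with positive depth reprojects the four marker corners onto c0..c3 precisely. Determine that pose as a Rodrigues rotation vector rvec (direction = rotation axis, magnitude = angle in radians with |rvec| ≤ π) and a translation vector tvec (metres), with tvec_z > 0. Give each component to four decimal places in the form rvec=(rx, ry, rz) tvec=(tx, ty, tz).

Intrinsics K: fx=845.3, fy=753.6, cx=302.7, cy=244.6
Marker side s = 0.139 m; corners in marker frame (Z=0):
  M0 = (-0.0695, +0.0695, 0)
  M1 = (+0.0695, +0.0695, 0)
  M2 = (+0.0695, -0.0695, 0)
  M3 = (-0.0695, -0.0695, 0)
Detected image corners:
  c0 = (19.213242, 150.361811) px
  c1 = (158.177999, 160.909280) px
  c2 = (168.883862, 49.167848) px
  c3 = (34.386020, 36.841466) px
Planar DLT: solve 8×8 A·h = b for H (H[2,2]=1):
  H  [+996.39037 -114.07689 +95.91223]
  H  [+95.90468 +788.17030 +98.50477]
  H  [+0.13618 -0.22214 +1.00000]
B = K⁻¹H; ‖b₁‖=1.141178, ‖b₂‖=1.141178; λ = 2/(‖b₁‖+‖b₂‖) = 0.876287, sign → tz>0 ⇒ λ=+0.876287
r₁ = λ·B[:,0] = (+0.99018,+0.07278,+0.11934); r₂ = λ·B[:,1] = (-0.04855,+0.97967,-0.19466)
r₃ = r₁×r₂ = (-0.13108,+0.18696,+0.97358); SVD([r₁ r₂ r₃]) → R = UVᵀ:
  R  [+0.99018 -0.04855 -0.13108]
  R  [+0.07278 +0.97967 +0.18696]
  R  [+0.11934 -0.19466 +0.97358]
t = (-0.21437, -0.16988, +0.87629) m
tr R = 2.943435; θ = arccos((tr R − 1)/2) = 0.238399 rad = 13.659°
axis k = ((R−Rᵀ)₃₂, (R−Rᵀ)₁₃, (R−Rᵀ)₂₁) / (2 sinθ) = (-0.808008, -0.530210, +0.256906)
rvec = θ·k = (-0.192628, -0.126402, +0.061246)

rvec=(-0.1926, -0.1264, 0.0612) tvec=(-0.2144, -0.1699, 0.8763)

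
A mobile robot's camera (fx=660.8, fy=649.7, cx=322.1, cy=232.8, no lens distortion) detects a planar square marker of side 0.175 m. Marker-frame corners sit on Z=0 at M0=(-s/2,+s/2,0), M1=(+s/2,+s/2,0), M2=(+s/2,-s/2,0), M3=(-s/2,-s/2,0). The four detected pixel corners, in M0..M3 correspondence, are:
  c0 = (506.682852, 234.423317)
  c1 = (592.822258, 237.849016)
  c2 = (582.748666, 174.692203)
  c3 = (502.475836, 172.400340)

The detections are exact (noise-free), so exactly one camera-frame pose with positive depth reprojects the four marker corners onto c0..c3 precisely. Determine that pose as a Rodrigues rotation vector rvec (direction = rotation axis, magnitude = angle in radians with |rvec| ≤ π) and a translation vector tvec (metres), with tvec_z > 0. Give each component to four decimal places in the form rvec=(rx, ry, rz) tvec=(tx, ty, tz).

rvec=(-0.6119, 0.1067, 0.0778) tvec=(0.4866, -0.0643, 1.4377)

Intrinsics K: fx=660.8, fy=649.7, cx=322.1, cy=232.8
Marker side s = 0.175 m; corners in marker frame (Z=0):
  M0 = (-0.0875, +0.0875, 0)
  M1 = (+0.0875, +0.0875, 0)
  M2 = (+0.0875, -0.0875, 0)
  M3 = (-0.0875, -0.0875, 0)
Detected image corners:
  c0 = (506.682852, 234.423317) px
  c1 = (592.822258, 237.849016) px
  c2 = (582.748666, 174.692203) px
  c3 = (502.475836, 172.400340) px
Planar DLT: solve 8×8 A·h = b for H (H[2,2]=1):
  H  [+428.21269 -175.37247 +545.74778]
  H  [-1.27969 +276.60496 +203.74736]
  H  [-0.08545 -0.39556 +1.00000]
B = K⁻¹H; ‖b₁‖=0.695536, ‖b₂‖=0.695536; λ = 2/(‖b₁‖+‖b₂‖) = 1.437739, sign → tz>0 ⇒ λ=+1.437739
r₁ = λ·B[:,0] = (+0.99157,+0.04119,-0.12285); r₂ = λ·B[:,1] = (-0.10435,+0.81589,-0.56871)
r₃ = r₁×r₂ = (+0.07681,+0.57674,+0.81331); SVD([r₁ r₂ r₃]) → R = UVᵀ:
  R  [+0.99157 -0.10435 +0.07681]
  R  [+0.04119 +0.81589 +0.57674]
  R  [-0.12285 -0.56871 +0.81331]
t = (+0.48660, -0.06429, +1.43774) m
tr R = 2.620767; θ = arccos((tr R − 1)/2) = 0.625990 rad = 35.867°
axis k = ((R−Rᵀ)₃₂, (R−Rᵀ)₁₃, (R−Rᵀ)₂₁) / (2 sinθ) = (-0.977518, +0.170390, +0.124204)
rvec = θ·k = (-0.611917, +0.106663, +0.077751)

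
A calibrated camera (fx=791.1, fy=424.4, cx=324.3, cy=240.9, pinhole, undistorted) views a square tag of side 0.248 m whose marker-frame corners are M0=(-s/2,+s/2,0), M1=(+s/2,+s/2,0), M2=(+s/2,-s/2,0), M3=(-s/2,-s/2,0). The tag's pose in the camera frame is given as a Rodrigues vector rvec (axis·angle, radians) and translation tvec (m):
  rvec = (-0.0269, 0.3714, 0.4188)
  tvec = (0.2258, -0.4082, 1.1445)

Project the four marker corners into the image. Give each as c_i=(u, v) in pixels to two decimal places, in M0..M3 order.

Intrinsics K: fx=791.1, fy=424.4, cx=324.3, cy=240.9
Marker side s = 0.248 m; corners in marker frame (Z=0):
  M0 = (-0.1240, +0.1240, 0)
  M1 = (+0.1240, +0.1240, 0)
  M2 = (+0.1240, -0.1240, 0)
  M3 = (-0.1240, -0.1240, 0)
rvec = (-0.0269, 0.3714, 0.4188), |rvec| = θ = 0.56041 rad = 32.109°
Rodrigues: sinθ=0.53153, 1−cosθ=0.15296; R = I + sinθ·[k]× + (1−cosθ)·[k]×²:
    [+0.84739 -0.40209 +0.34678]
    [+0.39235 +0.91422 +0.10127]
    [-0.35775 +0.05024 +0.93246]
t = (0.2258, -0.4082, 1.1445) m
M0: Pc = R·M0+t = (+0.07086, -0.34349, +1.19509); u = 791.1·(+0.07086)/1.19509 + 324.3 = 371.2094, v = 424.4·(-0.34349)/1.19509 + 240.9 = 118.9206
M1: Pc = R·M1+t = (+0.28102, -0.24618, +1.10637); u = 791.1·(+0.28102)/1.10637 + 324.3 = 525.2395, v = 424.4·(-0.24618)/1.10637 + 240.9 = 146.4643
M2: Pc = R·M2+t = (+0.38074, -0.47291, +1.09391); u = 791.1·(+0.38074)/1.09391 + 324.3 = 599.6426, v = 424.4·(-0.47291)/1.09391 + 240.9 = 57.4262
M3: Pc = R·M3+t = (+0.17058, -0.57022, +1.18263); u = 791.1·(+0.17058)/1.18263 + 324.3 = 438.4079, v = 424.4·(-0.57022)/1.18263 + 240.9 = 36.2719

c0=(371.21, 118.92) c1=(525.24, 146.46) c2=(599.64, 57.43) c3=(438.41, 36.27)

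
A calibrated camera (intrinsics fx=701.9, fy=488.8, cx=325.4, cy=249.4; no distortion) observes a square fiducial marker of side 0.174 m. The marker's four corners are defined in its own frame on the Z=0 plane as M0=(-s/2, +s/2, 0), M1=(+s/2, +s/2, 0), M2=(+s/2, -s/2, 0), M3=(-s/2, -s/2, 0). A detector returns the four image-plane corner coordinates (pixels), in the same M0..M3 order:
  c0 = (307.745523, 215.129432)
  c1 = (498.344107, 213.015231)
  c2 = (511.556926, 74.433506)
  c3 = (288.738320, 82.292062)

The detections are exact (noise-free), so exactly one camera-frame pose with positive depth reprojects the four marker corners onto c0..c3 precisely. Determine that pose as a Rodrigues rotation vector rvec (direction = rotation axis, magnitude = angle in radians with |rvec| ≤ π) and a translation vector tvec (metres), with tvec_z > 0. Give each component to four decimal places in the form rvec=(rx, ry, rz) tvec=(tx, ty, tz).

rvec=(0.5720, 0.1206, -0.0429) tvec=(0.0634, -0.1197, 0.5978)

Intrinsics K: fx=701.9, fy=488.8, cx=325.4, cy=249.4
Marker side s = 0.174 m; corners in marker frame (Z=0):
  M0 = (-0.0870, +0.0870, 0)
  M1 = (+0.0870, +0.0870, 0)
  M2 = (+0.0870, -0.0870, 0)
  M3 = (-0.0870, -0.0870, 0)
Detected image corners:
  c0 = (307.745523, 215.129432) px
  c1 = (498.344107, 213.015231) px
  c2 = (511.556926, 74.433506) px
  c3 = (288.738320, 82.292062) px
Planar DLT: solve 8×8 A·h = b for H (H[2,2]=1):
  H  [+1096.30814 +379.28312 +399.81902]
  H  [-58.10785 +911.05266 +151.56888]
  H  [-0.21024 +0.89876 +1.00000]
B = K⁻¹H; ‖b₁‖=1.672689, ‖b₂‖=1.672689; λ = 2/(‖b₁‖+‖b₂‖) = 0.597840, sign → tz>0 ⇒ λ=+0.597840
r₁ = λ·B[:,0] = (+0.99205,-0.00694,-0.12569); r₂ = λ·B[:,1] = (+0.07395,+0.84013,+0.53732)
r₃ = r₁×r₂ = (+0.10187,-0.54234,+0.83396); SVD([r₁ r₂ r₃]) → R = UVᵀ:
  R  [+0.99205 +0.07395 +0.10187]
  R  [-0.00694 +0.84013 -0.54234]
  R  [-0.12569 +0.53732 +0.83396]
t = (+0.06339, -0.11965, +0.59784) m
tr R = 2.666141; θ = arccos((tr R − 1)/2) = 0.586161 rad = 33.585°
axis k = ((R−Rᵀ)₃₂, (R−Rᵀ)₁₃, (R−Rᵀ)₂₁) / (2 sinθ) = (+0.975882, +0.205689, -0.073118)
rvec = θ·k = (+0.572024, +0.120567, -0.042859)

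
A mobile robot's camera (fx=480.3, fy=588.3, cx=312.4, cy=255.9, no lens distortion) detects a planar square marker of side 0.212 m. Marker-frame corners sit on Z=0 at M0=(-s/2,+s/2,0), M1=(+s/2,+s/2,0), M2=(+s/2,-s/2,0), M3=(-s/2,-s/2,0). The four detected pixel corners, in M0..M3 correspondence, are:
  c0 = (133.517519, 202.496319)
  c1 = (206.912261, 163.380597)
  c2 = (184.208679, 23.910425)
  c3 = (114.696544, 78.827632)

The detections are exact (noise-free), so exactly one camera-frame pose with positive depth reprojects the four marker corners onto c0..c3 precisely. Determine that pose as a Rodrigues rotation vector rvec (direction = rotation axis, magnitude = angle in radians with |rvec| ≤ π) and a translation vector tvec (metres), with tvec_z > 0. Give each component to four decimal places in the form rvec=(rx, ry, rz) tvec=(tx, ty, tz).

Intrinsics K: fx=480.3, fy=588.3, cx=312.4, cy=255.9
Marker side s = 0.212 m; corners in marker frame (Z=0):
  M0 = (-0.1060, +0.1060, 0)
  M1 = (+0.1060, +0.1060, 0)
  M2 = (+0.1060, -0.1060, 0)
  M3 = (-0.1060, -0.1060, 0)
Detected image corners:
  c0 = (133.517519, 202.496319) px
  c1 = (206.912261, 163.380597) px
  c2 = (184.208679, 23.910425) px
  c3 = (114.696544, 78.827632) px
Planar DLT: solve 8×8 A·h = b for H (H[2,2]=1):
  H  [+241.67175 +84.07880 +157.48453]
  H  [-291.95046 +608.52308 +118.06011]
  H  [-0.59620 -0.08307 +1.00000]
B = K⁻¹H; ‖b₁‖=1.097896, ‖b₂‖=1.097896; λ = 2/(‖b₁‖+‖b₂‖) = 0.910833, sign → tz>0 ⇒ λ=+0.910833
r₁ = λ·B[:,0] = (+0.81151,-0.21580,-0.54303); r₂ = λ·B[:,1] = (+0.20866,+0.97506,-0.07567)
r₃ = r₁×r₂ = (+0.54582,-0.05191,+0.83629); SVD([r₁ r₂ r₃]) → R = UVᵀ:
  R  [+0.81151 +0.20866 +0.54582]
  R  [-0.21580 +0.97506 -0.05191]
  R  [-0.54303 -0.07567 +0.83629]
t = (-0.29378, -0.21341, +0.91083) m
tr R = 2.622858; θ = arccos((tr R − 1)/2) = 0.624203 rad = 35.764°
axis k = ((R−Rᵀ)₃₂, (R−Rᵀ)₁₃, (R−Rᵀ)₂₁) / (2 sinθ) = (-0.020325, +0.931517, -0.363128)
rvec = θ·k = (-0.012687, +0.581456, -0.226666)

rvec=(-0.0127, 0.5815, -0.2267) tvec=(-0.2938, -0.2134, 0.9108)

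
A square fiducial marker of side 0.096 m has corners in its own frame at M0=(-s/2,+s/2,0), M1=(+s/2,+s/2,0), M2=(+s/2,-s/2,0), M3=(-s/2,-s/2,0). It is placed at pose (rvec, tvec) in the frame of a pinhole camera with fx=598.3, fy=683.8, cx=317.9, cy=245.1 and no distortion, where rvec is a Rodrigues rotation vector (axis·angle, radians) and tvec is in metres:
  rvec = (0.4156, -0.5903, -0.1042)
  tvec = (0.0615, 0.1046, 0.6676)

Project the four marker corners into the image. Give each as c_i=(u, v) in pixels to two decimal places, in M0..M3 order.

c0=(336.59, 408.82) c1=(402.08, 377.79) c2=(408.88, 296.54) c3=(339.80, 323.04)

Intrinsics K: fx=598.3, fy=683.8, cx=317.9, cy=245.1
Marker side s = 0.096 m; corners in marker frame (Z=0):
  M0 = (-0.0480, +0.0480, 0)
  M1 = (+0.0480, +0.0480, 0)
  M2 = (+0.0480, -0.0480, 0)
  M3 = (-0.0480, -0.0480, 0)
rvec = (0.4156, -0.5903, -0.1042), |rvec| = θ = 0.72941 rad = 41.792°
Rodrigues: sinθ=0.66643, 1−cosθ=0.25443; R = I + sinθ·[k]× + (1−cosθ)·[k]×²:
    [+0.82817 -0.02212 -0.56004]
    [-0.21252 +0.91221 -0.35030]
    [+0.51862 +0.40913 +0.75076]
t = (0.0615, 0.1046, 0.6676) m
M0: Pc = R·M0+t = (+0.02069, +0.15859, +0.66234); u = 598.3·(+0.02069)/0.66234 + 317.9 = 336.5860, v = 683.8·(+0.15859)/0.66234 + 245.1 = 408.8243
M1: Pc = R·M1+t = (+0.10019, +0.13818, +0.71213); u = 598.3·(+0.10019)/0.71213 + 317.9 = 402.0753, v = 683.8·(+0.13818)/0.71213 + 245.1 = 377.7871
M2: Pc = R·M2+t = (+0.10231, +0.05061, +0.67286); u = 598.3·(+0.10231)/0.67286 + 317.9 = 408.8770, v = 683.8·(+0.05061)/0.67286 + 245.1 = 296.5361
M3: Pc = R·M3+t = (+0.02281, +0.07102, +0.62307); u = 598.3·(+0.02281)/0.62307 + 317.9 = 339.8028, v = 683.8·(+0.07102)/0.62307 + 245.1 = 323.0373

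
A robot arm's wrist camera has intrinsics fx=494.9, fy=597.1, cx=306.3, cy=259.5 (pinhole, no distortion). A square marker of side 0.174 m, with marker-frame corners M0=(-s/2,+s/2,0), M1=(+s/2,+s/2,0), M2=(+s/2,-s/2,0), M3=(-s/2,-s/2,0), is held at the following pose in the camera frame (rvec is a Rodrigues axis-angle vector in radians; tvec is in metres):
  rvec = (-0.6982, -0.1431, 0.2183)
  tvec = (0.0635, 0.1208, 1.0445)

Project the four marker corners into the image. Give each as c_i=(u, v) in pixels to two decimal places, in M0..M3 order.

Intrinsics K: fx=494.9, fy=597.1, cx=306.3, cy=259.5
Marker side s = 0.174 m; corners in marker frame (Z=0):
  M0 = (-0.0870, +0.0870, 0)
  M1 = (+0.0870, +0.0870, 0)
  M2 = (+0.0870, -0.0870, 0)
  M3 = (-0.0870, -0.0870, 0)
rvec = (-0.6982, -0.1431, 0.2183), |rvec| = θ = 0.74540 rad = 42.708°
Rodrigues: sinθ=0.67826, 1−cosθ=0.26518; R = I + sinθ·[k]× + (1−cosθ)·[k]×²:
    [+0.96748 -0.15095 -0.20296]
    [+0.24632 +0.74459 +0.62041]
    [+0.05747 -0.65023 +0.75756]
t = (0.0635, 0.1208, 1.0445) m
M0: Pc = R·M0+t = (-0.03380, +0.16415, +0.98293); u = 494.9·(-0.03380)/0.98293 + 306.3 = 289.2799, v = 597.1·(+0.16415)/0.98293 + 259.5 = 359.2156
M1: Pc = R·M1+t = (+0.13454, +0.20701, +0.99293); u = 494.9·(+0.13454)/0.99293 + 306.3 = 373.3570, v = 597.1·(+0.20701)/0.99293 + 259.5 = 383.9857
M2: Pc = R·M2+t = (+0.16080, +0.07745, +1.10607); u = 494.9·(+0.16080)/1.10607 + 306.3 = 378.2501, v = 597.1·(+0.07745)/1.10607 + 259.5 = 301.3109
M3: Pc = R·M3+t = (-0.00754, +0.03459, +1.09607); u = 494.9·(-0.00754)/1.09607 + 306.3 = 302.8964, v = 597.1·(+0.03459)/1.09607 + 259.5 = 278.3435

c0=(289.28, 359.22) c1=(373.36, 383.99) c2=(378.25, 301.31) c3=(302.90, 278.34)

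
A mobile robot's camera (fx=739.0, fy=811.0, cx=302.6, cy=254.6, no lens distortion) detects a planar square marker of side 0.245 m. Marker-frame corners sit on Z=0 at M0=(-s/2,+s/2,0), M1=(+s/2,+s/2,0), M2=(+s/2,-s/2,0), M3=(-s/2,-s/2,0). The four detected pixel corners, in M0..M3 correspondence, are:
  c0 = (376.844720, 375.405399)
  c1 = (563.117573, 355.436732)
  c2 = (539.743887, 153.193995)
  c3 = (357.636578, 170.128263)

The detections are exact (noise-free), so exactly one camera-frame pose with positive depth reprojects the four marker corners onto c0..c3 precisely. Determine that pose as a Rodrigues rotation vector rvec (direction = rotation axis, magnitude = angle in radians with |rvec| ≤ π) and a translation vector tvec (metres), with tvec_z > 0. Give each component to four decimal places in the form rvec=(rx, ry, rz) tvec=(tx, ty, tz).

rvec=(-0.0975, -0.0459, -0.0917) tvec=(0.2058, 0.0091, 0.9675)

Intrinsics K: fx=739.0, fy=811.0, cx=302.6, cy=254.6
Marker side s = 0.245 m; corners in marker frame (Z=0):
  M0 = (-0.1225, +0.1225, 0)
  M1 = (+0.1225, +0.1225, 0)
  M2 = (+0.1225, -0.1225, 0)
  M3 = (-0.1225, -0.1225, 0)
Detected image corners:
  c0 = (376.844720, 375.405399) px
  c1 = (563.117573, 355.436732) px
  c2 = (539.743887, 153.193995) px
  c3 = (357.636578, 170.128263) px
Planar DLT: solve 8×8 A·h = b for H (H[2,2]=1):
  H  [+775.52503 +41.80066 +459.79280]
  H  [-61.56456 +805.72641 +262.25559]
  H  [+0.05188 -0.09831 +1.00000]
B = K⁻¹H; ‖b₁‖=1.033609, ‖b₂‖=1.033609; λ = 2/(‖b₁‖+‖b₂‖) = 0.967484, sign → tz>0 ⇒ λ=+0.967484
r₁ = λ·B[:,0] = (+0.99475,-0.08920,+0.05019); r₂ = λ·B[:,1] = (+0.09367,+0.99105,-0.09511)
r₃ = r₁×r₂ = (-0.04126,+0.09931,+0.99420); SVD([r₁ r₂ r₃]) → R = UVᵀ:
  R  [+0.99475 +0.09367 -0.04126]
  R  [-0.08920 +0.99105 +0.09931]
  R  [+0.05019 -0.09511 +0.99420]
t = (+0.20579, +0.00913, +0.96748) m
tr R = 2.979999; θ = arccos((tr R − 1)/2) = 0.141544 rad = 8.110°
axis k = ((R−Rᵀ)₃₂, (R−Rᵀ)₁₃, (R−Rᵀ)₂₁) / (2 sinθ) = (-0.689081, -0.324149, -0.648147)
rvec = θ·k = (-0.097535, -0.045881, -0.091741)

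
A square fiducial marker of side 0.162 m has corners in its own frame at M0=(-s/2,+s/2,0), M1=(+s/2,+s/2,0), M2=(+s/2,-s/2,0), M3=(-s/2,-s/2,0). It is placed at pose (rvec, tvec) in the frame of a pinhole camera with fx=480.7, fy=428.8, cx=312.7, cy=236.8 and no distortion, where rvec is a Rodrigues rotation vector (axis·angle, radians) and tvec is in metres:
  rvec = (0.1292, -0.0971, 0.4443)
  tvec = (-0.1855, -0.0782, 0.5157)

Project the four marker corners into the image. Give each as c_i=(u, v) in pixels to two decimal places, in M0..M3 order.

Intrinsics K: fx=480.7, fy=428.8, cx=312.7, cy=236.8
Marker side s = 0.162 m; corners in marker frame (Z=0):
  M0 = (-0.0810, +0.0810, 0)
  M1 = (+0.0810, +0.0810, 0)
  M2 = (+0.0810, -0.0810, 0)
  M3 = (-0.0810, -0.0810, 0)
rvec = (0.1292, -0.0971, 0.4443), |rvec| = θ = 0.47278 rad = 27.088°
Rodrigues: sinθ=0.45537, 1−cosθ=0.10970; R = I + sinθ·[k]× + (1−cosθ)·[k]×²:
    [+0.89850 -0.43409 -0.06535]
    [+0.42178 +0.89493 -0.14561]
    [+0.12169 +0.10327 +0.98718]
t = (-0.1855, -0.0782, 0.5157) m
M0: Pc = R·M0+t = (-0.29344, -0.03987, +0.51421); u = 480.7·(-0.29344)/0.51421 + 312.7 = 38.3821, v = 428.8·(-0.03987)/0.51421 + 236.8 = 203.5486
M1: Pc = R·M1+t = (-0.14788, +0.02845, +0.53392); u = 480.7·(-0.14788)/0.53392 + 312.7 = 179.5582, v = 428.8·(+0.02845)/0.53392 + 236.8 = 259.6512
M2: Pc = R·M2+t = (-0.07756, -0.11653, +0.51719); u = 480.7·(-0.07756)/0.51719 + 312.7 = 240.6120, v = 428.8·(-0.11653)/0.51719 + 236.8 = 140.1895
M3: Pc = R·M3+t = (-0.22312, -0.18485, +0.49748); u = 480.7·(-0.22312)/0.49748 + 312.7 = 97.1079, v = 428.8·(-0.18485)/0.49748 + 236.8 = 77.4662

c0=(38.38, 203.55) c1=(179.56, 259.65) c2=(240.61, 140.19) c3=(97.11, 77.47)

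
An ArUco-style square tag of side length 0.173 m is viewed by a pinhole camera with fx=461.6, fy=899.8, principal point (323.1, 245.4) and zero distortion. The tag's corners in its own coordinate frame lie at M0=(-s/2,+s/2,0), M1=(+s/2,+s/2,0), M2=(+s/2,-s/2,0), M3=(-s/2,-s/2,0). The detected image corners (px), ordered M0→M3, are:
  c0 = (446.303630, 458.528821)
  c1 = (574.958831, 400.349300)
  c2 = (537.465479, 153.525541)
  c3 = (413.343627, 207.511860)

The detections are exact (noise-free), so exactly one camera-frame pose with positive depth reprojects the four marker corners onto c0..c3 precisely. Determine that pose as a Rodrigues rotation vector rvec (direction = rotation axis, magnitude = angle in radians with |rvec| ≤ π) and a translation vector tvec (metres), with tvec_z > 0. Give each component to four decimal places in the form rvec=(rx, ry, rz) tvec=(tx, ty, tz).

rvec=(-0.1377, -0.0141, -0.2211) tvec=(0.2244, 0.0387, 0.6099)

Intrinsics K: fx=461.6, fy=899.8, cx=323.1, cy=245.4
Marker side s = 0.173 m; corners in marker frame (Z=0):
  M0 = (-0.0865, +0.0865, 0)
  M1 = (+0.0865, +0.0865, 0)
  M2 = (+0.0865, -0.0865, 0)
  M3 = (-0.0865, -0.0865, 0)
Detected image corners:
  c0 = (446.303630, 458.528821) px
  c1 = (574.958831, 400.349300) px
  c2 = (537.465479, 153.525541) px
  c3 = (413.343627, 207.511860) px
Planar DLT: solve 8×8 A·h = b for H (H[2,2]=1):
  H  [+753.82020 +94.90821 +492.94233]
  H  [-309.41000 +1371.51246 +302.48814]
  H  [+0.04767 -0.22062 +1.00000]
B = K⁻¹H; ‖b₁‖=1.639710, ‖b₂‖=1.639710; λ = 2/(‖b₁‖+‖b₂‖) = 0.609864, sign → tz>0 ⇒ λ=+0.609864
r₁ = λ·B[:,0] = (+0.97560,-0.21764,+0.02907); r₂ = λ·B[:,1] = (+0.21957,+0.96627,-0.13455)
r₃ = r₁×r₂ = (+0.00119,+0.13765,+0.99048); SVD([r₁ r₂ r₃]) → R = UVᵀ:
  R  [+0.97560 +0.21957 +0.00119]
  R  [-0.21764 +0.96627 +0.13765]
  R  [+0.02907 -0.13455 +0.99048]
t = (+0.22440, +0.03869, +0.60986) m
tr R = 2.932352; θ = arccos((tr R − 1)/2) = 0.260832 rad = 14.945°
axis k = ((R−Rᵀ)₃₂, (R−Rᵀ)₁₃, (R−Rᵀ)₂₁) / (2 sinθ) = (-0.527742, -0.054051, -0.847683)
rvec = θ·k = (-0.137652, -0.014098, -0.221103)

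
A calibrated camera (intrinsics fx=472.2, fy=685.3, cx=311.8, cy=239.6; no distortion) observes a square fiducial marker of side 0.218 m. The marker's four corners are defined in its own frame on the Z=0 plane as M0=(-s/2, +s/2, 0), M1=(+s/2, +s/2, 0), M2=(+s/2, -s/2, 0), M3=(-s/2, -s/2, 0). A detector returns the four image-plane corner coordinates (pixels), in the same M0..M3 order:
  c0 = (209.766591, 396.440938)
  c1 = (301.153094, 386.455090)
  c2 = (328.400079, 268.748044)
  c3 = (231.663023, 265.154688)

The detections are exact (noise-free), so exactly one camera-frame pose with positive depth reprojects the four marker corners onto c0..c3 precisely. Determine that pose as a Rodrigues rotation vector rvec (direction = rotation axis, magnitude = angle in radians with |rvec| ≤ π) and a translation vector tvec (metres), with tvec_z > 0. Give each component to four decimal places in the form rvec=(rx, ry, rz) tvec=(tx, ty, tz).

Intrinsics K: fx=472.2, fy=685.3, cx=311.8, cy=239.6
Marker side s = 0.218 m; corners in marker frame (Z=0):
  M0 = (-0.1090, +0.1090, 0)
  M1 = (+0.1090, +0.1090, 0)
  M2 = (+0.1090, -0.1090, 0)
  M3 = (-0.1090, -0.1090, 0)
Detected image corners:
  c0 = (209.766591, 396.440938) px
  c1 = (301.153094, 386.455090) px
  c2 = (328.400079, 268.748044) px
  c3 = (231.663023, 265.154688) px
Planar DLT: solve 8×8 A·h = b for H (H[2,2]=1):
  H  [+567.62122 -7.83048 +269.83448]
  H  [+152.04199 +699.14927 +331.78598]
  H  [+0.51046 +0.39428 +1.00000]
B = K⁻¹H; ‖b₁‖=1.005337, ‖b₂‖=1.005337; λ = 2/(‖b₁‖+‖b₂‖) = 0.994691, sign → tz>0 ⇒ λ=+0.994691
r₁ = λ·B[:,0] = (+0.86042,+0.04316,+0.50775); r₂ = λ·B[:,1] = (-0.27546,+0.87767,+0.39219)
r₃ = r₁×r₂ = (-0.42871,-0.47731,+0.76706); SVD([r₁ r₂ r₃]) → R = UVᵀ:
  R  [+0.86042 -0.27546 -0.42871]
  R  [+0.04316 +0.87767 -0.47731]
  R  [+0.50775 +0.39219 +0.76706]
t = (-0.08840, +0.13381, +0.99469) m
tr R = 2.505160; θ = arccos((tr R − 1)/2) = 0.718825 rad = 41.186°
axis k = ((R−Rᵀ)₃₂, (R−Rᵀ)₁₃, (R−Rᵀ)₂₁) / (2 sinθ) = (+0.660209, -0.711051, +0.241930)
rvec = θ·k = (+0.474575, -0.511121, +0.173905)

rvec=(0.4746, -0.5111, 0.1739) tvec=(-0.0884, 0.1338, 0.9947)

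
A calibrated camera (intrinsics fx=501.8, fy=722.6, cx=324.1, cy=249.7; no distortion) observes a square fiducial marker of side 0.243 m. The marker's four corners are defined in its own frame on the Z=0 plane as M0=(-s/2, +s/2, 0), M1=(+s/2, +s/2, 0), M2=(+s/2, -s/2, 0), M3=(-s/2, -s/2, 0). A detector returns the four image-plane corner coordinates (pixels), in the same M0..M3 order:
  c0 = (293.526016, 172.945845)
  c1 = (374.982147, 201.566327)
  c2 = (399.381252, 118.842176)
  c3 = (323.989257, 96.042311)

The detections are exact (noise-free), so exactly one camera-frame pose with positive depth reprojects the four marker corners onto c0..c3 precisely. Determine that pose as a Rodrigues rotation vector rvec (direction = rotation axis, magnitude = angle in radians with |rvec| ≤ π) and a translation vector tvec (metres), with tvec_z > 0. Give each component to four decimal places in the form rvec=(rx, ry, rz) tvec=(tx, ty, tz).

Intrinsics K: fx=501.8, fy=722.6, cx=324.1, cy=249.7
Marker side s = 0.243 m; corners in marker frame (Z=0):
  M0 = (-0.1215, +0.1215, 0)
  M1 = (+0.1215, +0.1215, 0)
  M2 = (+0.1215, -0.1215, 0)
  M3 = (-0.1215, -0.1215, 0)
Detected image corners:
  c0 = (293.526016, 172.945845) px
  c1 = (374.982147, 201.566327) px
  c2 = (399.381252, 118.842176) px
  c3 = (323.989257, 96.042311) px
Planar DLT: solve 8×8 A·h = b for H (H[2,2]=1):
  H  [+260.35734 -245.49803 +347.75734]
  H  [+79.08078 +272.15229 +145.22767]
  H  [-0.17760 -0.38033 +1.00000]
B = K⁻¹H; ‖b₁‖=0.679784, ‖b₂‖=0.679784; λ = 2/(‖b₁‖+‖b₂‖) = 1.471055, sign → tz>0 ⇒ λ=+1.471055
r₁ = λ·B[:,0] = (+0.93199,+0.25127,-0.26126); r₂ = λ·B[:,1] = (-0.35833,+0.74738,-0.55949)
r₃ = r₁×r₂ = (+0.05468,+0.61505,+0.78659); SVD([r₁ r₂ r₃]) → R = UVᵀ:
  R  [+0.93199 -0.35833 +0.05468]
  R  [+0.25127 +0.74738 +0.61505]
  R  [-0.26126 -0.55949 +0.78659]
t = (+0.06935, -0.21268, +1.47105) m
tr R = 2.465956; θ = arccos((tr R − 1)/2) = 0.748107 rad = 42.863°
axis k = ((R−Rᵀ)₃₂, (R−Rᵀ)₁₃, (R−Rᵀ)₂₁) / (2 sinθ) = (-0.863312, +0.232217, +0.448072)
rvec = θ·k = (-0.645849, +0.173723, +0.335205)

rvec=(-0.6458, 0.1737, 0.3352) tvec=(0.0694, -0.2127, 1.4711)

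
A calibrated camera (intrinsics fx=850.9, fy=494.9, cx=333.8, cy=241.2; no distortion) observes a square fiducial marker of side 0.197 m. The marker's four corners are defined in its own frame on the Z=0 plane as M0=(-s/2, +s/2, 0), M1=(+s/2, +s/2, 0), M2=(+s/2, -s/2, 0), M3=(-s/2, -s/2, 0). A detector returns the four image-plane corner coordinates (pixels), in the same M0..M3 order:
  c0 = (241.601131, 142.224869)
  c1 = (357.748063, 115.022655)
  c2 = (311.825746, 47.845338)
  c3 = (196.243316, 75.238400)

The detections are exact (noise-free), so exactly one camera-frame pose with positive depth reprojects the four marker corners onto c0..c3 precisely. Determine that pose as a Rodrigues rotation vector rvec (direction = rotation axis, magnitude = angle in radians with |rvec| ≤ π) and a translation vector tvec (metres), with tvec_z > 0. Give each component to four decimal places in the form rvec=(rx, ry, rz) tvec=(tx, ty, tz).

rvec=(-0.0164, 0.0322, -0.3761) tvec=(-0.0901, -0.3963, 1.3422)

Intrinsics K: fx=850.9, fy=494.9, cx=333.8, cy=241.2
Marker side s = 0.197 m; corners in marker frame (Z=0):
  M0 = (-0.0985, +0.0985, 0)
  M1 = (+0.0985, +0.0985, 0)
  M2 = (+0.0985, -0.0985, 0)
  M3 = (-0.0985, -0.0985, 0)
Detected image corners:
  c0 = (241.601131, 142.224869) px
  c1 = (357.748063, 115.022655) px
  c2 = (311.825746, 47.845338) px
  c3 = (196.243316, 75.238400) px
Planar DLT: solve 8×8 A·h = b for H (H[2,2]=1):
  H  [+582.29606 +227.12875 +276.69715]
  H  [-140.57564 +338.95572 +95.05699]
  H  [-0.02112 -0.01641 +1.00000]
B = K⁻¹H; ‖b₁‖=0.745053, ‖b₂‖=0.745053; λ = 2/(‖b₁‖+‖b₂‖) = 1.342187, sign → tz>0 ⇒ λ=+1.342187
r₁ = λ·B[:,0] = (+0.92962,-0.36743,-0.02835); r₂ = λ·B[:,1] = (+0.36691,+0.93000,-0.02203)
r₃ = r₁×r₂ = (+0.03446,+0.01008,+0.99936); SVD([r₁ r₂ r₃]) → R = UVᵀ:
  R  [+0.92962 +0.36691 +0.03446]
  R  [-0.36743 +0.93000 +0.01008]
  R  [-0.02835 -0.02203 +0.99936]
t = (-0.09007, -0.39635, +1.34219) m
tr R = 2.858970; θ = arccos((tr R − 1)/2) = 0.377782 rad = 21.645°
axis k = ((R−Rᵀ)₃₂, (R−Rᵀ)₁₃, (R−Rᵀ)₂₁) / (2 sinθ) = (-0.043519, +0.085132, -0.995419)
rvec = θ·k = (-0.016441, +0.032161, -0.376051)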